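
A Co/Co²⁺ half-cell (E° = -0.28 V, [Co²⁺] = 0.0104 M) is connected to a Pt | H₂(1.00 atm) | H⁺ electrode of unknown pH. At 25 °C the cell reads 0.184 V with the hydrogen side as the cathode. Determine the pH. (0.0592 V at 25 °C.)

E°_cell = 0.28 V and n = 2.
log Q = n(E° − E)/0.0592 = 2×(0.28 − 0.184)/0.0592 = 3.243.
With Q = [Co²⁺]·P(H₂) / [H⁺]^2, solving for [H⁺] gives log[H⁺] = -2.613, so pH = 2.61.

pH = 2.61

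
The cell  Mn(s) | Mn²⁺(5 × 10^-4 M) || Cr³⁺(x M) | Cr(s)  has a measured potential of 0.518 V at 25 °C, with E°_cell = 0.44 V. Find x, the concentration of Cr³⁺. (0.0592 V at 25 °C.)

From the Nernst equation, log Q = n(E° − E)/0.0592 = 6(0.44 − 0.518)/0.0592 = -7.905, so Q = 1.24 × 10^-8.
With Q = [Mn²⁺]^3/[Cr³⁺]^2 and the known concentrations, [Cr³⁺]^2 in the denominator gives [Cr³⁺] = 0.1 M.

0.1 M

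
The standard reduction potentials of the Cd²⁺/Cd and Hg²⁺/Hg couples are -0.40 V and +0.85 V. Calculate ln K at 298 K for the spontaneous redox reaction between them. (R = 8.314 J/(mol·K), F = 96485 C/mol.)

E°_cell = +0.85 − (-0.40) = 1.25 V, with n = 2 electrons transferred.
At equilibrium E = 0, so the Nernst equation gives ln K = nFE°/RT = (2)(96485)(1.25)/((8.314)(298)) = 97.36.

ln K = 97.4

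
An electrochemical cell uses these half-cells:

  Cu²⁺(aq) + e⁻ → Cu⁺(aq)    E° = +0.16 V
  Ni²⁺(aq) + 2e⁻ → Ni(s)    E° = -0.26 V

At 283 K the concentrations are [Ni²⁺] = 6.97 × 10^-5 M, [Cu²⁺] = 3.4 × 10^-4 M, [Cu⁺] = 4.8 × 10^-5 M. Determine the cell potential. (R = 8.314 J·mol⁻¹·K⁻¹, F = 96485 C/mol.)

The Cu²⁺/Cu⁺ couple has the higher reduction potential and acts as the cathode, so E°_cell = +0.16 − (-0.26) = 0.42 V.
Balancing electrons gives n = 2; the reaction quotient is Q = [Ni²⁺]·[Cu⁺]^2/[Cu²⁺]^2 = 1.39 × 10^-6.
E = E° − (RT/nF) ln Q = 0.42 − (8.314×283)/(2×96485) × (-13.487) = 0.420 + 0.164 = 0.584 V.

0.584 V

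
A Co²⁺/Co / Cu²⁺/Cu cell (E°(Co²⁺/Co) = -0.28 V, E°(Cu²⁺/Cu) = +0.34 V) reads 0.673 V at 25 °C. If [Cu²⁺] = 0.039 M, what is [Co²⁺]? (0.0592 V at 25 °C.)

From the Nernst equation, log Q = n(E° − E)/0.0592 = 2(0.62 − 0.673)/0.0592 = -1.791, so Q = 0.0162.
With Q = [Co²⁺]/[Cu²⁺] and the known concentrations, [Co²⁺] in the numerator gives [Co²⁺] = 6.3 × 10^-4 M.

6.3 × 10^-4 M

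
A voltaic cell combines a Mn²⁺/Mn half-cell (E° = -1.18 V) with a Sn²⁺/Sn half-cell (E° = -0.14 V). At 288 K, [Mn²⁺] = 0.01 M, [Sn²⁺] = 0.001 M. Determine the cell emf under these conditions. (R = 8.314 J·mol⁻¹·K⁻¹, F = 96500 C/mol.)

The Sn²⁺/Sn couple has the higher reduction potential and acts as the cathode, so E°_cell = -0.14 − (-1.18) = 1.04 V.
Balancing electrons gives n = 2; the reaction quotient is Q = [Mn²⁺]/[Sn²⁺] = 10.0.
E = E° − (RT/nF) ln Q = 1.04 − (8.314×288)/(2×96500) × (2.303) = 1.040 − 0.029 = 1.011 V.

1.01 V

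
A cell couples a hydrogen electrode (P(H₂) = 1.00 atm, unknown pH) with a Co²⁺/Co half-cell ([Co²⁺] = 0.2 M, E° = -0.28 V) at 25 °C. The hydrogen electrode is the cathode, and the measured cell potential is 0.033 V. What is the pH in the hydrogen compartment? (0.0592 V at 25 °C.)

E°_cell = 0.28 V and n = 2.
log Q = n(E° − E)/0.0592 = 2×(0.28 − 0.033)/0.0592 = 8.345.
With Q = [Co²⁺]·P(H₂) / [H⁺]^2, solving for [H⁺] gives log[H⁺] = -4.522, so pH = 4.52.

pH = 4.52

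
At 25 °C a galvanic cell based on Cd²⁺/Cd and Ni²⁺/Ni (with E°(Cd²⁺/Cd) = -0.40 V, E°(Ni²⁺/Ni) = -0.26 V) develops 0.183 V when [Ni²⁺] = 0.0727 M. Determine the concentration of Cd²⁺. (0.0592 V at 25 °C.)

0.0026 M

From the Nernst equation, log Q = n(E° − E)/0.0592 = 2(0.14 − 0.183)/0.0592 = -1.453, so Q = 0.0353.
With Q = [Cd²⁺]/[Ni²⁺] and the known concentrations, [Cd²⁺] in the numerator gives [Cd²⁺] = 0.0026 M.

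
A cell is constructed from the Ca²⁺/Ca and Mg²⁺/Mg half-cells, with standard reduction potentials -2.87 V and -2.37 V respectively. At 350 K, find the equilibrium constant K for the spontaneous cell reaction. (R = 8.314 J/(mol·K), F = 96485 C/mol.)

2.5 × 10^14

E°_cell = -2.37 − (-2.87) = 0.50 V, with n = 2 electrons transferred.
At equilibrium E = 0, so the Nernst equation gives ln K = nFE°/RT = (2)(96485)(0.50)/((8.314)(350)) = 33.16.
K = e^33.16 = 2.5 × 10^14.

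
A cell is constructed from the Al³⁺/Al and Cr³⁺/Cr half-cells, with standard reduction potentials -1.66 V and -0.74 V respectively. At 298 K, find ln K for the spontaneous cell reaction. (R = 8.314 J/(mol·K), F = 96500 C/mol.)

E°_cell = -0.74 − (-1.66) = 0.92 V, with n = 3 electrons transferred.
At equilibrium E = 0, so the Nernst equation gives ln K = nFE°/RT = (3)(96500)(0.92)/((8.314)(298)) = 107.50.

ln K = 107.5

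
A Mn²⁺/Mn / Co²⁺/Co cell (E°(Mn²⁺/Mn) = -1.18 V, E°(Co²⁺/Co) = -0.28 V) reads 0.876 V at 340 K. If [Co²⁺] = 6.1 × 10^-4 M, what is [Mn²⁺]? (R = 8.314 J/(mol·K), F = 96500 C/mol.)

From the Nernst equation, ln Q = nF(E° − E)/RT = 2×96500×(0.90 − 0.876)/(8.314×340) = 1.639, so Q = 5.15.
With Q = [Mn²⁺]/[Co²⁺] and the known concentrations, [Mn²⁺] in the numerator gives [Mn²⁺] = 0.0031 M.

0.0031 M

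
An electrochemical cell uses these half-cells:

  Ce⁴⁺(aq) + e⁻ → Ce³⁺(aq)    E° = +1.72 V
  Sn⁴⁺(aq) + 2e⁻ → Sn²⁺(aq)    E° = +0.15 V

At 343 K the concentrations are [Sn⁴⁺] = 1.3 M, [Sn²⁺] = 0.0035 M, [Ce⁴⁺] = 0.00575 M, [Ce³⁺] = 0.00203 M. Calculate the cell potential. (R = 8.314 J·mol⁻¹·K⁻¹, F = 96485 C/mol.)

The Ce⁴⁺/Ce³⁺ couple has the higher reduction potential and acts as the cathode, so E°_cell = +1.72 − (+0.15) = 1.57 V.
Balancing electrons gives n = 2; the reaction quotient is Q = [Sn⁴⁺]·[Ce³⁺]^2/([Sn²⁺]·[Ce⁴⁺]^2) = 46.3.
E = E° − (RT/nF) ln Q = 1.57 − (8.314×343)/(2×96485) × (3.835) = 1.570 − 0.057 = 1.513 V.

1.51 V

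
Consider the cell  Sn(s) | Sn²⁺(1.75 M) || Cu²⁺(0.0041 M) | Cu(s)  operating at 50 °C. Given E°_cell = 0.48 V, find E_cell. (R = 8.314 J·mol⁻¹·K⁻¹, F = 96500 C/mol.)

Balancing electrons gives n = 2; the reaction quotient is Q = [Sn²⁺]/[Cu²⁺] = 427.
E = E° − (RT/nF) ln Q = 0.48 − (8.314×323)/(2×96500) × (6.056) = 0.480 − 0.084 = 0.396 V.

0.396 V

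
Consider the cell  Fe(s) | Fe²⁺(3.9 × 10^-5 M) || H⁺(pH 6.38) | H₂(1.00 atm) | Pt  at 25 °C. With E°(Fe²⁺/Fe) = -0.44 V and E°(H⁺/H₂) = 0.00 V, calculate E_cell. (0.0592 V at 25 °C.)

0.19 V

The hydrogen couple is the cathode, so E°_cell = 0.44 V; n = 2.
[H⁺] = 10^(−6.38) = 4.2 × 10^-7 M, and Q = [Fe²⁺]·P(H₂) / [H⁺]^2 = 2.24 × 10^8.
E = E° − (0.0592/2) log Q = 0.44 − (0.0592/2)(8.351) = 0.193 V.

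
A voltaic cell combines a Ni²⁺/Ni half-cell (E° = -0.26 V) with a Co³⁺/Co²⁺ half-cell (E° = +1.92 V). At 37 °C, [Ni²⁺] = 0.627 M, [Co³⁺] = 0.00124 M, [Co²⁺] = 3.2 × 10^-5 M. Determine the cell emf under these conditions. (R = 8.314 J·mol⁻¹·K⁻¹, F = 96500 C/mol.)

The Co³⁺/Co²⁺ couple has the higher reduction potential and acts as the cathode, so E°_cell = +1.92 − (-0.26) = 2.18 V.
Balancing electrons gives n = 2; the reaction quotient is Q = [Ni²⁺]·[Co²⁺]^2/[Co³⁺]^2 = 4.18 × 10^-4.
E = E° − (RT/nF) ln Q = 2.18 − (8.314×310)/(2×96500) × (-7.781) = 2.180 + 0.104 = 2.284 V.

2.28 V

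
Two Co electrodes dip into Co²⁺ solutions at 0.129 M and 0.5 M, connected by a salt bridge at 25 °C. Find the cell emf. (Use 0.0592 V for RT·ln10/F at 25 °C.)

Both half-cells are Co²⁺/Co, so E°_cell = 0. The concentrated side is the cathode; the cell reaction moves Co²⁺ from high to low concentration with n = 2.
Q = [Co²⁺]_dilute/[Co²⁺]_conc = 0.129/0.5 = 0.258.
E = 0 − (0.0592/2) log Q = −(0.0592/2)(-0.588) = 0.0174 V.

0.017 V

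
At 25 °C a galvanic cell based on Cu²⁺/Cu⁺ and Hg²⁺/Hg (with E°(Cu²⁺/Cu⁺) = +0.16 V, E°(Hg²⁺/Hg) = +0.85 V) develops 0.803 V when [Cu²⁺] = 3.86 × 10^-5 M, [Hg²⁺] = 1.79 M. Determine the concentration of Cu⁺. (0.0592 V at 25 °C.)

From the Nernst equation, log Q = n(E° − E)/0.0592 = 2(0.69 − 0.803)/0.0592 = -3.818, so Q = 1.52 × 10^-4.
With Q = [Cu²⁺]^2/([Cu⁺]^2·[Hg²⁺]) and the known concentrations, [Cu⁺]^2 in the denominator gives [Cu⁺] = 0.0023 M.

0.0023 M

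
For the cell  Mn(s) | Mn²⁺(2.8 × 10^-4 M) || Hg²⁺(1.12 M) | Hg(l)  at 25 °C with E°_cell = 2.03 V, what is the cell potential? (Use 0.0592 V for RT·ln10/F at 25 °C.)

Balancing electrons gives n = 2; the reaction quotient is Q = [Mn²⁺]/[Hg²⁺] = 2.5 × 10^-4.
At 25 °C, E = E° − (0.0592/n) log Q = 2.03 − (0.0592/2)(-3.602) = 2.030 + 0.107 = 2.137 V.

2.14 V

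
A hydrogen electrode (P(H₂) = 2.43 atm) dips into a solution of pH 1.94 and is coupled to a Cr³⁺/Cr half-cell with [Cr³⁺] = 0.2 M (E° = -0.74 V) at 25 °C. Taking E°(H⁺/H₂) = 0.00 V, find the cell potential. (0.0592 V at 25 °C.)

The hydrogen couple is the cathode, so E°_cell = 0.74 V; n = 6.
[H⁺] = 10^(−1.94) = 0.011 M, and Q = [Cr³⁺]^2·P(H₂)^3 / [H⁺]^6 = 2.51 × 10^11.
E = E° − (0.0592/6) log Q = 0.74 − (0.0592/6)(11.399) = 0.628 V.

0.63 V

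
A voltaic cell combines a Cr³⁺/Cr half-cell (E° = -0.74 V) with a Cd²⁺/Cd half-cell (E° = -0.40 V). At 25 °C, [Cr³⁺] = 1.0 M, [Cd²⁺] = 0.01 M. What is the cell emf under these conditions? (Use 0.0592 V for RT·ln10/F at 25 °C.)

The Cd²⁺/Cd couple has the higher reduction potential and acts as the cathode, so E°_cell = -0.40 − (-0.74) = 0.34 V.
Balancing electrons gives n = 6; the reaction quotient is Q = [Cr³⁺]^2/[Cd²⁺]^3 = 1 × 10^6.
At 25 °C, E = E° − (0.0592/n) log Q = 0.34 − (0.0592/6)(6.000) = 0.340 − 0.059 = 0.281 V.

0.281 V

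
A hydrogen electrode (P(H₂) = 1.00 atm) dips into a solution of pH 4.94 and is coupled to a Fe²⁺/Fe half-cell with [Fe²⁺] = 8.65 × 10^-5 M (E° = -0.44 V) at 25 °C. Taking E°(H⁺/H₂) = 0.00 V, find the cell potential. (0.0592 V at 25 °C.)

0.27 V

The hydrogen couple is the cathode, so E°_cell = 0.44 V; n = 2.
[H⁺] = 10^(−4.94) = 1.1 × 10^-5 M, and Q = [Fe²⁺]·P(H₂) / [H⁺]^2 = 6.56 × 10^5.
E = E° − (0.0592/2) log Q = 0.44 − (0.0592/2)(5.817) = 0.268 V.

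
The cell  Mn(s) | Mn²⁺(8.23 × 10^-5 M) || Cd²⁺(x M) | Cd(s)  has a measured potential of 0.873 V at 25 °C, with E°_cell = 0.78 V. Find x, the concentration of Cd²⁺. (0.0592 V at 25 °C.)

0.11 M

From the Nernst equation, log Q = n(E° − E)/0.0592 = 2(0.78 − 0.873)/0.0592 = -3.142, so Q = 7.21 × 10^-4.
With Q = [Mn²⁺]/[Cd²⁺] and the known concentrations, [Cd²⁺] in the denominator gives [Cd²⁺] = 0.11 M.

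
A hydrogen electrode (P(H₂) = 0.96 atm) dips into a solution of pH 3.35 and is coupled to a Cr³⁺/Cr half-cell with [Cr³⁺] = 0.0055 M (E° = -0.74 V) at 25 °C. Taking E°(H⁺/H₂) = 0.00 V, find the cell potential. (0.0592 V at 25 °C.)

The hydrogen couple is the cathode, so E°_cell = 0.74 V; n = 6.
[H⁺] = 10^(−3.35) = 4.5 × 10^-4 M, and Q = [Cr³⁺]^2·P(H₂)^3 / [H⁺]^6 = 3.37 × 10^15.
E = E° − (0.0592/6) log Q = 0.74 − (0.0592/6)(15.528) = 0.587 V.

0.59 V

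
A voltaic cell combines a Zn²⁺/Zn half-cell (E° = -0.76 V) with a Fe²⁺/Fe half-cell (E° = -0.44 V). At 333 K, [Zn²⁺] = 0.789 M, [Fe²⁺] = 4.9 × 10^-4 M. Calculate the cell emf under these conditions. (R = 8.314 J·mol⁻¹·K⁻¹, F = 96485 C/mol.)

The Fe²⁺/Fe couple has the higher reduction potential and acts as the cathode, so E°_cell = -0.44 − (-0.76) = 0.32 V.
Balancing electrons gives n = 2; the reaction quotient is Q = [Zn²⁺]/[Fe²⁺] = 1610.
E = E° − (RT/nF) ln Q = 0.32 − (8.314×333)/(2×96485) × (7.384) = 0.320 − 0.106 = 0.214 V.

0.214 V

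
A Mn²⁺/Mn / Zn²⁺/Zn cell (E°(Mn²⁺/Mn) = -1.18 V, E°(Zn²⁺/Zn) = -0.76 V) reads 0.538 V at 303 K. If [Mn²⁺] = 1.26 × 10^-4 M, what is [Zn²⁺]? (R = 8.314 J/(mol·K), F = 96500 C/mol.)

From the Nernst equation, ln Q = nF(E° − E)/RT = 2×96500×(0.42 − 0.538)/(8.314×303) = -9.040, so Q = 1.19 × 10^-4.
With Q = [Mn²⁺]/[Zn²⁺] and the known concentrations, [Zn²⁺] in the denominator gives [Zn²⁺] = 1.1 M.

1.1 M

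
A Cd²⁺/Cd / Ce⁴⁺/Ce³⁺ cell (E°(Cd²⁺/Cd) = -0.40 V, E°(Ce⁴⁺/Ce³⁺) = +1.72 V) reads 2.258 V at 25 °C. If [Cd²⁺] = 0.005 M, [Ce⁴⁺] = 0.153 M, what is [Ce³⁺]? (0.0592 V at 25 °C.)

0.01 M

From the Nernst equation, log Q = n(E° − E)/0.0592 = 2(2.12 − 2.258)/0.0592 = -4.662, so Q = 2.18 × 10^-5.
With Q = [Cd²⁺]·[Ce³⁺]^2/[Ce⁴⁺]^2 and the known concentrations, [Ce³⁺]^2 in the numerator gives [Ce³⁺] = 0.01 M.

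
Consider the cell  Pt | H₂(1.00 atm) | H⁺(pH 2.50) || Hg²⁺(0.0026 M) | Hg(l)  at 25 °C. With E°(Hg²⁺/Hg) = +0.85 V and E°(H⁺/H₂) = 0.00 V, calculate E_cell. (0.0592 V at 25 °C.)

0.92 V

The Hg²⁺/Hg couple is the cathode, so E°_cell = 0.85 V; n = 2.
[H⁺] = 10^(−2.50) = 0.0032 M, and Q = [H⁺]^2 / ([Hg²⁺]·P(H₂)) = 0.00385.
E = E° − (0.0592/2) log Q = 0.85 − (0.0592/2)(-2.415) = 0.921 V.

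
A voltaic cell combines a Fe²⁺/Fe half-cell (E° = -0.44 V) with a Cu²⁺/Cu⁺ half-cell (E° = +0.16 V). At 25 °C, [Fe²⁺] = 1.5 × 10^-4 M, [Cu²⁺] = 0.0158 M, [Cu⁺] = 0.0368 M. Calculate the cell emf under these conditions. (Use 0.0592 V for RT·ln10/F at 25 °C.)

0.691 V

The Cu²⁺/Cu⁺ couple has the higher reduction potential and acts as the cathode, so E°_cell = +0.16 − (-0.44) = 0.60 V.
Balancing electrons gives n = 2; the reaction quotient is Q = [Fe²⁺]·[Cu⁺]^2/[Cu²⁺]^2 = 8.14 × 10^-4.
At 25 °C, E = E° − (0.0592/n) log Q = 0.60 − (0.0592/2)(-3.090) = 0.600 + 0.091 = 0.691 V.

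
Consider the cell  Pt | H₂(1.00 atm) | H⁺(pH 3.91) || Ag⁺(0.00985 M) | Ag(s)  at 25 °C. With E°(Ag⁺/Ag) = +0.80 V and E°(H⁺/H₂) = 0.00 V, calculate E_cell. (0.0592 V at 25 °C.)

The Ag⁺/Ag couple is the cathode, so E°_cell = 0.80 V; n = 2.
[H⁺] = 10^(−3.91) = 1.2 × 10^-4 M, and Q = [H⁺]^2 / ([Ag⁺]^2·P(H₂)) = 1.56 × 10^-4.
E = E° − (0.0592/2) log Q = 0.80 − (0.0592/2)(-3.807) = 0.913 V.

0.91 V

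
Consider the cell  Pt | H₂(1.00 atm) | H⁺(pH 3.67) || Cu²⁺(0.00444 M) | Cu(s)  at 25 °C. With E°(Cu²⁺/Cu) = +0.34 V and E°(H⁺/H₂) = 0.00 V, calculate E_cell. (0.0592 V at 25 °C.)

0.49 V

The Cu²⁺/Cu couple is the cathode, so E°_cell = 0.34 V; n = 2.
[H⁺] = 10^(−3.67) = 2.1 × 10^-4 M, and Q = [H⁺]^2 / ([Cu²⁺]·P(H₂)) = 1.03 × 10^-5.
E = E° − (0.0592/2) log Q = 0.34 − (0.0592/2)(-4.987) = 0.488 V.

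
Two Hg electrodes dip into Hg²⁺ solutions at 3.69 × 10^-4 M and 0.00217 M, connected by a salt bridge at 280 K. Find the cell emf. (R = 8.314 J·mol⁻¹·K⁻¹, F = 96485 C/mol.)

Both half-cells are Hg²⁺/Hg, so E°_cell = 0. The concentrated side is the cathode; the cell reaction moves Hg²⁺ from high to low concentration with n = 2.
Q = [Hg²⁺]_dilute/[Hg²⁺]_conc = 3.69 × 10^-4/0.00217 = 0.170.
E = 0 − (RT/nF) ln Q = −((8.314×280)/(2×96485))(-1.772) = 0.0214 V.

0.021 V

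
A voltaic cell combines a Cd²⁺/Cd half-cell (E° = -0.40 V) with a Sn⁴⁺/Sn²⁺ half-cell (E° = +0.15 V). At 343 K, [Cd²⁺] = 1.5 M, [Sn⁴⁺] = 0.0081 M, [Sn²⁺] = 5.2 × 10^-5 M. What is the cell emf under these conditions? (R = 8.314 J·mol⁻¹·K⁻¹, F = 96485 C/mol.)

0.619 V

The Sn⁴⁺/Sn²⁺ couple has the higher reduction potential and acts as the cathode, so E°_cell = +0.15 − (-0.40) = 0.55 V.
Balancing electrons gives n = 2; the reaction quotient is Q = [Cd²⁺]·[Sn²⁺]/[Sn⁴⁺] = 0.00963.
E = E° − (RT/nF) ln Q = 0.55 − (8.314×343)/(2×96485) × (-4.643) = 0.550 + 0.069 = 0.619 V.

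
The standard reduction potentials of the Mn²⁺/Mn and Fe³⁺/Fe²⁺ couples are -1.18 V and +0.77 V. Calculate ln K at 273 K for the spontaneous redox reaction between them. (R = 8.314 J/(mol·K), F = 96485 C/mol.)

E°_cell = +0.77 − (-1.18) = 1.95 V, with n = 2 electrons transferred.
At equilibrium E = 0, so the Nernst equation gives ln K = nFE°/RT = (2)(96485)(1.95)/((8.314)(273)) = 165.79.

ln K = 165.8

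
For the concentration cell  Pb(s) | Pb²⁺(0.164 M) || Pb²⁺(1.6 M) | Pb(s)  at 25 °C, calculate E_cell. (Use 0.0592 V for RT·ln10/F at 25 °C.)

0.029 V

Both half-cells are Pb²⁺/Pb, so E°_cell = 0. The concentrated side is the cathode; the cell reaction moves Pb²⁺ from high to low concentration with n = 2.
Q = [Pb²⁺]_dilute/[Pb²⁺]_conc = 0.164/1.6 = 0.102.
E = 0 − (0.0592/2) log Q = −(0.0592/2)(-0.989) = 0.0293 V.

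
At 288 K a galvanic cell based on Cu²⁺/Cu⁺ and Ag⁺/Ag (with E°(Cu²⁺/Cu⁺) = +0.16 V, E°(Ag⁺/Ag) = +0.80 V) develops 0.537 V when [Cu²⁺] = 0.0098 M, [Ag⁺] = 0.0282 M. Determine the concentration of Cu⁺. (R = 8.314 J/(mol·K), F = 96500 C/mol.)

From the Nernst equation, ln Q = nF(E° − E)/RT = 1×96500×(0.64 − 0.537)/(8.314×288) = 4.151, so Q = 63.5.
With Q = [Cu²⁺]/([Cu⁺]·[Ag⁺]) and the known concentrations, [Cu⁺] in the denominator gives [Cu⁺] = 0.0055 M.

0.0055 M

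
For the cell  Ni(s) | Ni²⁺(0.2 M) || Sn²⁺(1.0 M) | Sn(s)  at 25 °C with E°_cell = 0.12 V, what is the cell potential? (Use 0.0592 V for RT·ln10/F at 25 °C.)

0.141 V

Balancing electrons gives n = 2; the reaction quotient is Q = [Ni²⁺]/[Sn²⁺] = 0.200.
At 25 °C, E = E° − (0.0592/n) log Q = 0.12 − (0.0592/2)(-0.699) = 0.120 + 0.021 = 0.141 V.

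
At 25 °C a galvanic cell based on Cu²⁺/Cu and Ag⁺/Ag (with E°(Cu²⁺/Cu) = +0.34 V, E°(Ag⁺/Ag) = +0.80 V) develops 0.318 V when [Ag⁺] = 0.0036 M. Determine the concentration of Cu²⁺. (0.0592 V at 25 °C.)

0.81 M

From the Nernst equation, log Q = n(E° − E)/0.0592 = 2(0.46 − 0.318)/0.0592 = 4.797, so Q = 6.27 × 10^4.
With Q = [Cu²⁺]/[Ag⁺]^2 and the known concentrations, [Cu²⁺] in the numerator gives [Cu²⁺] = 0.81 M.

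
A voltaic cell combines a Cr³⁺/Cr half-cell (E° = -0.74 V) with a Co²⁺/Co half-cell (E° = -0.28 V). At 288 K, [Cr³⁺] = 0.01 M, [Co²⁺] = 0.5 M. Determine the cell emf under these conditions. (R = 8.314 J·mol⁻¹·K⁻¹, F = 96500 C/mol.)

0.489 V

The Co²⁺/Co couple has the higher reduction potential and acts as the cathode, so E°_cell = -0.28 − (-0.74) = 0.46 V.
Balancing electrons gives n = 6; the reaction quotient is Q = [Cr³⁺]^2/[Co²⁺]^3 = 8 × 10^-4.
E = E° − (RT/nF) ln Q = 0.46 − (8.314×288)/(6×96500) × (-7.131) = 0.460 + 0.029 = 0.489 V.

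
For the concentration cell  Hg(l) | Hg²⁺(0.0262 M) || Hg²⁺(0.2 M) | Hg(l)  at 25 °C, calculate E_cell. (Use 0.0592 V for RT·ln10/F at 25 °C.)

Both half-cells are Hg²⁺/Hg, so E°_cell = 0. The concentrated side is the cathode; the cell reaction moves Hg²⁺ from high to low concentration with n = 2.
Q = [Hg²⁺]_dilute/[Hg²⁺]_conc = 0.0262/0.2 = 0.131.
E = 0 − (0.0592/2) log Q = −(0.0592/2)(-0.883) = 0.0261 V.

0.026 V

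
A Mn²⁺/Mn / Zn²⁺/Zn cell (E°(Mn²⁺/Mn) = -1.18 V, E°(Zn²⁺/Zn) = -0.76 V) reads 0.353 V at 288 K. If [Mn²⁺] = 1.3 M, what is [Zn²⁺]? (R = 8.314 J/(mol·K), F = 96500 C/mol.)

From the Nernst equation, ln Q = nF(E° − E)/RT = 2×96500×(0.42 − 0.353)/(8.314×288) = 5.400, so Q = 222.
With Q = [Mn²⁺]/[Zn²⁺] and the known concentrations, [Zn²⁺] in the denominator gives [Zn²⁺] = 0.0059 M.

0.0059 M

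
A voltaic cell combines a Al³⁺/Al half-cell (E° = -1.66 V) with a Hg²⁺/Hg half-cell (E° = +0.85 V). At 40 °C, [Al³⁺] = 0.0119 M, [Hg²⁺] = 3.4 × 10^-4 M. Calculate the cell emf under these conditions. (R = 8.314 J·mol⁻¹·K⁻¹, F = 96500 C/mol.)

The Hg²⁺/Hg couple has the higher reduction potential and acts as the cathode, so E°_cell = +0.85 − (-1.66) = 2.51 V.
Balancing electrons gives n = 6; the reaction quotient is Q = [Al³⁺]^2/[Hg²⁺]^3 = 3.6 × 10^6.
E = E° − (RT/nF) ln Q = 2.51 − (8.314×313)/(6×96500) × (15.097) = 2.510 − 0.068 = 2.442 V.

2.44 V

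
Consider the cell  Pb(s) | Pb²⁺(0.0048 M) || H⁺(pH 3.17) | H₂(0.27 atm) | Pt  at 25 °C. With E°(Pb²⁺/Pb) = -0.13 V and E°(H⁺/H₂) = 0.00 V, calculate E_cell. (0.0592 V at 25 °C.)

0.028 V

The hydrogen couple is the cathode, so E°_cell = 0.13 V; n = 2.
[H⁺] = 10^(−3.17) = 6.8 × 10^-4 M, and Q = [Pb²⁺]·P(H₂) / [H⁺]^2 = 2840.
E = E° − (0.0592/2) log Q = 0.13 − (0.0592/2)(3.453) = 0.028 V.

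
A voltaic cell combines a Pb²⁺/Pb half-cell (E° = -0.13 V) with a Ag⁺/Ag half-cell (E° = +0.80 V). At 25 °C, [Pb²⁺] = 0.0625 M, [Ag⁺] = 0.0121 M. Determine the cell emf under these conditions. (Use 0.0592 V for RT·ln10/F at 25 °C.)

0.852 V

The Ag⁺/Ag couple has the higher reduction potential and acts as the cathode, so E°_cell = +0.80 − (-0.13) = 0.93 V.
Balancing electrons gives n = 2; the reaction quotient is Q = [Pb²⁺]/[Ag⁺]^2 = 427.
At 25 °C, E = E° − (0.0592/n) log Q = 0.93 − (0.0592/2)(2.630) = 0.930 − 0.078 = 0.852 V.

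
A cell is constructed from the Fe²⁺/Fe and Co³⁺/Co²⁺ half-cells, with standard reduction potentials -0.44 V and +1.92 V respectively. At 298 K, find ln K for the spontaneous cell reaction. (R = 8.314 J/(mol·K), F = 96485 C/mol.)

ln K = 183.8

E°_cell = +1.92 − (-0.44) = 2.36 V, with n = 2 electrons transferred.
At equilibrium E = 0, so the Nernst equation gives ln K = nFE°/RT = (2)(96485)(2.36)/((8.314)(298)) = 183.81.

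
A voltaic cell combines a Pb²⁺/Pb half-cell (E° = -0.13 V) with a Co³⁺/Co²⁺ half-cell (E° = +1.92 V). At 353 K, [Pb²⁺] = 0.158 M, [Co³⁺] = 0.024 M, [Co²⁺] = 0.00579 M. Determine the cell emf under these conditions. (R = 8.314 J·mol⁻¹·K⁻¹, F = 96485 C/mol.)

2.12 V

The Co³⁺/Co²⁺ couple has the higher reduction potential and acts as the cathode, so E°_cell = +1.92 − (-0.13) = 2.05 V.
Balancing electrons gives n = 2; the reaction quotient is Q = [Pb²⁺]·[Co²⁺]^2/[Co³⁺]^2 = 0.00920.
E = E° − (RT/nF) ln Q = 2.05 − (8.314×353)/(2×96485) × (-4.689) = 2.050 + 0.071 = 2.121 V.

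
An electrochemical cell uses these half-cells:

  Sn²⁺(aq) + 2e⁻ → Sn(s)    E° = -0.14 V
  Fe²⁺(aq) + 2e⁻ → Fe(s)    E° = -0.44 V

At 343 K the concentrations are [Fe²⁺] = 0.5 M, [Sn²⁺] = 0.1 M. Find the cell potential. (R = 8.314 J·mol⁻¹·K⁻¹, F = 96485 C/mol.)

0.276 V

The Sn²⁺/Sn couple has the higher reduction potential and acts as the cathode, so E°_cell = -0.14 − (-0.44) = 0.30 V.
Balancing electrons gives n = 2; the reaction quotient is Q = [Fe²⁺]/[Sn²⁺] = 5.00.
E = E° − (RT/nF) ln Q = 0.30 − (8.314×343)/(2×96485) × (1.609) = 0.300 − 0.024 = 0.276 V.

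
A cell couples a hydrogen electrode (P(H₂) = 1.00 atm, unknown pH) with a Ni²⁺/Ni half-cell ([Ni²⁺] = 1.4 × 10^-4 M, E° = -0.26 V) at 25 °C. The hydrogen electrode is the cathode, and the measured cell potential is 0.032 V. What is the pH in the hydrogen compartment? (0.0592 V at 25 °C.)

E°_cell = 0.26 V and n = 2.
log Q = n(E° − E)/0.0592 = 2×(0.26 − 0.032)/0.0592 = 7.703.
With Q = [Ni²⁺]·P(H₂) / [H⁺]^2, solving for [H⁺] gives log[H⁺] = -5.778, so pH = 5.78.

pH = 5.78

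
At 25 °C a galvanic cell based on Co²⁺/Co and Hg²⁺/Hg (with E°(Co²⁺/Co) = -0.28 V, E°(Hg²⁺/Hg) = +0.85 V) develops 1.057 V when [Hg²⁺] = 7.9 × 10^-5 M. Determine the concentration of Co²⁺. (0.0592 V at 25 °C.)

From the Nernst equation, log Q = n(E° − E)/0.0592 = 2(1.13 − 1.057)/0.0592 = 2.466, so Q = 293.
With Q = [Co²⁺]/[Hg²⁺] and the known concentrations, [Co²⁺] in the numerator gives [Co²⁺] = 0.023 M.

0.023 M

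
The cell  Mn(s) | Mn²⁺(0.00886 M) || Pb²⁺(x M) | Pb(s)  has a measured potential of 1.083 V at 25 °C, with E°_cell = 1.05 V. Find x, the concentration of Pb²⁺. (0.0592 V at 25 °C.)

From the Nernst equation, log Q = n(E° − E)/0.0592 = 2(1.05 − 1.083)/0.0592 = -1.115, so Q = 0.0768.
With Q = [Mn²⁺]/[Pb²⁺] and the known concentrations, [Pb²⁺] in the denominator gives [Pb²⁺] = 0.12 M.

0.12 M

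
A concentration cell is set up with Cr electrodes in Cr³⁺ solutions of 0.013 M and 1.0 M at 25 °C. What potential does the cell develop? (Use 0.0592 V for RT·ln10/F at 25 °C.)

0.037 V

Both half-cells are Cr³⁺/Cr, so E°_cell = 0. The concentrated side is the cathode; the cell reaction moves Cr³⁺ from high to low concentration with n = 3.
Q = [Cr³⁺]_dilute/[Cr³⁺]_conc = 0.013/1.0 = 0.0130.
E = 0 − (0.0592/3) log Q = −(0.0592/3)(-1.886) = 0.0372 V.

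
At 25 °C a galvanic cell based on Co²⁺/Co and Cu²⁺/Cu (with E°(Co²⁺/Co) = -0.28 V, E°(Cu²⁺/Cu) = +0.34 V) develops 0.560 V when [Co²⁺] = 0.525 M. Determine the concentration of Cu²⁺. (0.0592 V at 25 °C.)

From the Nernst equation, log Q = n(E° − E)/0.0592 = 2(0.62 − 0.560)/0.0592 = 2.027, so Q = 106.
With Q = [Co²⁺]/[Cu²⁺] and the known concentrations, [Cu²⁺] in the denominator gives [Cu²⁺] = 0.0049 M.

0.0049 M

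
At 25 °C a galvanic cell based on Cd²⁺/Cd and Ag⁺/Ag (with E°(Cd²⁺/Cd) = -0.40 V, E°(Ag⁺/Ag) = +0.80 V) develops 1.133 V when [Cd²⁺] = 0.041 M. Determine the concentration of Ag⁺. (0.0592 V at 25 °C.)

From the Nernst equation, log Q = n(E° − E)/0.0592 = 2(1.20 − 1.133)/0.0592 = 2.264, so Q = 183.
With Q = [Cd²⁺]/[Ag⁺]^2 and the known concentrations, [Ag⁺]^2 in the denominator gives [Ag⁺] = 0.015 M.

0.015 M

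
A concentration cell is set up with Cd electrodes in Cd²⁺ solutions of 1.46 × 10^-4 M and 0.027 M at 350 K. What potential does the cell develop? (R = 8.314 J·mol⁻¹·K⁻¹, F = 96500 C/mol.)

Both half-cells are Cd²⁺/Cd, so E°_cell = 0. The concentrated side is the cathode; the cell reaction moves Cd²⁺ from high to low concentration with n = 2.
Q = [Cd²⁺]_dilute/[Cd²⁺]_conc = 1.46 × 10^-4/0.027 = 0.00541.
E = 0 − (RT/nF) ln Q = −((8.314×350)/(2×96500))(-5.220) = 0.0787 V.

0.079 V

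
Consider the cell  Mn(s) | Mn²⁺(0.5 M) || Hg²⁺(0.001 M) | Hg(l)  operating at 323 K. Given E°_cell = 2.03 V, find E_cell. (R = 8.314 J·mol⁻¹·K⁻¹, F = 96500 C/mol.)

Balancing electrons gives n = 2; the reaction quotient is Q = [Mn²⁺]/[Hg²⁺] = 500.
E = E° − (RT/nF) ln Q = 2.03 − (8.314×323)/(2×96500) × (6.215) = 2.030 − 0.086 = 1.944 V.

1.94 V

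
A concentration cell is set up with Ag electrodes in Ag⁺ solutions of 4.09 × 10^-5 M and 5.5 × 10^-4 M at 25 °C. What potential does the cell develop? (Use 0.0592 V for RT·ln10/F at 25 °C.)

Both half-cells are Ag⁺/Ag, so E°_cell = 0. The concentrated side is the cathode; the cell reaction moves Ag⁺ from high to low concentration with n = 1.
Q = [Ag⁺]_dilute/[Ag⁺]_conc = 4.09 × 10^-5/5.5 × 10^-4 = 0.0744.
E = 0 − (0.0592/1) log Q = −(0.0592/1)(-1.129) = 0.0668 V.

0.067 V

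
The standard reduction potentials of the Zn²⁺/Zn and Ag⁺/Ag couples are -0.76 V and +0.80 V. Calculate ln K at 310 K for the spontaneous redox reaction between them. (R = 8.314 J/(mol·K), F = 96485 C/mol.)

E°_cell = +0.80 − (-0.76) = 1.56 V, with n = 2 electrons transferred.
At equilibrium E = 0, so the Nernst equation gives ln K = nFE°/RT = (2)(96485)(1.56)/((8.314)(310)) = 116.80.

ln K = 116.8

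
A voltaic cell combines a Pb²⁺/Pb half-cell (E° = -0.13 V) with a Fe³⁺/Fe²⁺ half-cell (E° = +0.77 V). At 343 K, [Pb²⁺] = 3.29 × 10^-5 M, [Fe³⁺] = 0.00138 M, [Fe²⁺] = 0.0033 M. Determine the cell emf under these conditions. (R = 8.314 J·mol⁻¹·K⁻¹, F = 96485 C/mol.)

The Fe³⁺/Fe²⁺ couple has the higher reduction potential and acts as the cathode, so E°_cell = +0.77 − (-0.13) = 0.90 V.
Balancing electrons gives n = 2; the reaction quotient is Q = [Pb²⁺]·[Fe²⁺]^2/[Fe³⁺]^2 = 1.88 × 10^-4.
E = E° − (RT/nF) ln Q = 0.90 − (8.314×343)/(2×96485) × (-8.578) = 0.900 + 0.127 = 1.027 V.

1.03 V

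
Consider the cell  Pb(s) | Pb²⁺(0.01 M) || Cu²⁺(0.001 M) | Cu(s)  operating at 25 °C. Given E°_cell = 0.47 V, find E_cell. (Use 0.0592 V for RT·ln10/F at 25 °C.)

Balancing electrons gives n = 2; the reaction quotient is Q = [Pb²⁺]/[Cu²⁺] = 10.0.
At 25 °C, E = E° − (0.0592/n) log Q = 0.47 − (0.0592/2)(1.000) = 0.470 − 0.030 = 0.440 V.

0.440 V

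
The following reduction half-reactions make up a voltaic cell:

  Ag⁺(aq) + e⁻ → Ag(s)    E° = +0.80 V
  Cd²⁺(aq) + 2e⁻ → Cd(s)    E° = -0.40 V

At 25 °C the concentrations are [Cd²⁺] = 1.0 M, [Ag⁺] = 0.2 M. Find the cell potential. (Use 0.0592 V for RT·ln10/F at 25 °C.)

1.16 V

The Ag⁺/Ag couple has the higher reduction potential and acts as the cathode, so E°_cell = +0.80 − (-0.40) = 1.20 V.
Balancing electrons gives n = 2; the reaction quotient is Q = [Cd²⁺]/[Ag⁺]^2 = 25.0.
At 25 °C, E = E° − (0.0592/n) log Q = 1.20 − (0.0592/2)(1.398) = 1.200 − 0.041 = 1.159 V.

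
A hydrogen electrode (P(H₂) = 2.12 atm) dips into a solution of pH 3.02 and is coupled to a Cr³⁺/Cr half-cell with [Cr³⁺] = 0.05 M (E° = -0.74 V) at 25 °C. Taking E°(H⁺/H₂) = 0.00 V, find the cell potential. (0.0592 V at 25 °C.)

0.58 V

The hydrogen couple is the cathode, so E°_cell = 0.74 V; n = 6.
[H⁺] = 10^(−3.02) = 9.5 × 10^-4 M, and Q = [Cr³⁺]^2·P(H₂)^3 / [H⁺]^6 = 3.14 × 10^16.
E = E° − (0.0592/6) log Q = 0.74 − (0.0592/6)(16.497) = 0.577 V.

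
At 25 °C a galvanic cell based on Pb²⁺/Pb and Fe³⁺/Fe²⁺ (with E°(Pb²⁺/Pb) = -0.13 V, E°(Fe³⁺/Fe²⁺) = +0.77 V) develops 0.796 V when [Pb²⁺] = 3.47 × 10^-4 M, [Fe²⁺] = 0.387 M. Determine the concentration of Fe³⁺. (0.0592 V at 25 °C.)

1.3 × 10^-4 M

From the Nernst equation, log Q = n(E° − E)/0.0592 = 2(0.90 − 0.796)/0.0592 = 3.514, so Q = 3260.
With Q = [Pb²⁺]·[Fe²⁺]^2/[Fe³⁺]^2 and the known concentrations, [Fe³⁺]^2 in the denominator gives [Fe³⁺] = 1.3 × 10^-4 M.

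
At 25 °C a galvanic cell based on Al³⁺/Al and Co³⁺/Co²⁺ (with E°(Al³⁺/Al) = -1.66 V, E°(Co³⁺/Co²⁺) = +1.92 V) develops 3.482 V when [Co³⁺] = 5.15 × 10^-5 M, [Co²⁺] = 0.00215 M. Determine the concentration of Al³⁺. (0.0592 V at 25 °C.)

From the Nernst equation, log Q = n(E° − E)/0.0592 = 3(3.58 − 3.482)/0.0592 = 4.966, so Q = 9.25 × 10^4.
With Q = [Al³⁺]·[Co²⁺]^3/[Co³⁺]^3 and the known concentrations, [Al³⁺] in the numerator gives [Al³⁺] = 1.3 M.

1.3 M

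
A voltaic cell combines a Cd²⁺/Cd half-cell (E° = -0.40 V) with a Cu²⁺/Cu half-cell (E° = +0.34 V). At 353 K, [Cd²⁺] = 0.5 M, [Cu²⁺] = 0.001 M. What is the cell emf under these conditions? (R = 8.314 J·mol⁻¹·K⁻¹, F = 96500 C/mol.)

The Cu²⁺/Cu couple has the higher reduction potential and acts as the cathode, so E°_cell = +0.34 − (-0.40) = 0.74 V.
Balancing electrons gives n = 2; the reaction quotient is Q = [Cd²⁺]/[Cu²⁺] = 500.
E = E° − (RT/nF) ln Q = 0.74 − (8.314×353)/(2×96500) × (6.215) = 0.740 − 0.095 = 0.645 V.

0.645 V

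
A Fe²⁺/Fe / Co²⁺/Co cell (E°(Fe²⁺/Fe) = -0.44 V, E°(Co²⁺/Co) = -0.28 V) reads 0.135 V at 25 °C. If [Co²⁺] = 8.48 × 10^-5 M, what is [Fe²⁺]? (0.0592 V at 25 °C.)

5.9 × 10^-4 M

From the Nernst equation, log Q = n(E° − E)/0.0592 = 2(0.16 − 0.135)/0.0592 = 0.845, so Q = 6.99.
With Q = [Fe²⁺]/[Co²⁺] and the known concentrations, [Fe²⁺] in the numerator gives [Fe²⁺] = 5.9 × 10^-4 M.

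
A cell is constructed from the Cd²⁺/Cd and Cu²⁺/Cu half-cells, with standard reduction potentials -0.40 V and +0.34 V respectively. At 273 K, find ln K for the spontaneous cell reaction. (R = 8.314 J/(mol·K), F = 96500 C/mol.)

E°_cell = +0.34 − (-0.40) = 0.74 V, with n = 2 electrons transferred.
At equilibrium E = 0, so the Nernst equation gives ln K = nFE°/RT = (2)(96500)(0.74)/((8.314)(273)) = 62.92.

ln K = 62.9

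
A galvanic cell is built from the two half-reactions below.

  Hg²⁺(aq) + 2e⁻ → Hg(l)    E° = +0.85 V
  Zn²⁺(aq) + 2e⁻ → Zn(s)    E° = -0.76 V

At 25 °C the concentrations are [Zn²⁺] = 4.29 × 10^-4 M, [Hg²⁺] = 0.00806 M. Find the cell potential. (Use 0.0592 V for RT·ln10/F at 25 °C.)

1.65 V

The Hg²⁺/Hg couple has the higher reduction potential and acts as the cathode, so E°_cell = +0.85 − (-0.76) = 1.61 V.
Balancing electrons gives n = 2; the reaction quotient is Q = [Zn²⁺]/[Hg²⁺] = 0.0532.
At 25 °C, E = E° − (0.0592/n) log Q = 1.61 − (0.0592/2)(-1.274) = 1.610 + 0.038 = 1.648 V.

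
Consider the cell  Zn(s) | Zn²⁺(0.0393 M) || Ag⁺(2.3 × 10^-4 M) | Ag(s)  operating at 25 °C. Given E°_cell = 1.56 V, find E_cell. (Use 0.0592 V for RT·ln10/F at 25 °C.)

1.39 V

Balancing electrons gives n = 2; the reaction quotient is Q = [Zn²⁺]/[Ag⁺]^2 = 7.43 × 10^5.
At 25 °C, E = E° − (0.0592/n) log Q = 1.56 − (0.0592/2)(5.871) = 1.560 − 0.174 = 1.386 V.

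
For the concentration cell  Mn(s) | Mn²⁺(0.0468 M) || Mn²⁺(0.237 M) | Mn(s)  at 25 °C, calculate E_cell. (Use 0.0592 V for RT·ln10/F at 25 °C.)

0.021 V

Both half-cells are Mn²⁺/Mn, so E°_cell = 0. The concentrated side is the cathode; the cell reaction moves Mn²⁺ from high to low concentration with n = 2.
Q = [Mn²⁺]_dilute/[Mn²⁺]_conc = 0.0468/0.237 = 0.197.
E = 0 − (0.0592/2) log Q = −(0.0592/2)(-0.705) = 0.0209 V.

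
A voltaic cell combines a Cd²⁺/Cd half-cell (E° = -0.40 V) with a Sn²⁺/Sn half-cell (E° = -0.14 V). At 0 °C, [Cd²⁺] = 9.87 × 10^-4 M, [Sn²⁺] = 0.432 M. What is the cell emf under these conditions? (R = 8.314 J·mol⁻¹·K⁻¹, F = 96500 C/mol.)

The Sn²⁺/Sn couple has the higher reduction potential and acts as the cathode, so E°_cell = -0.14 − (-0.40) = 0.26 V.
Balancing electrons gives n = 2; the reaction quotient is Q = [Cd²⁺]/[Sn²⁺] = 0.00228.
E = E° − (RT/nF) ln Q = 0.26 − (8.314×273)/(2×96500) × (-6.082) = 0.260 + 0.072 = 0.332 V.

0.332 V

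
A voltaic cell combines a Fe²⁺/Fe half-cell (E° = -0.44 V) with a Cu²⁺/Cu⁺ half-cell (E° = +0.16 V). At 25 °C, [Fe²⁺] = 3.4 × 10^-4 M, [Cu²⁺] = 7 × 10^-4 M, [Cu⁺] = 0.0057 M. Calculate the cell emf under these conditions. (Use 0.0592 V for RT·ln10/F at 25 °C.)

0.649 V

The Cu²⁺/Cu⁺ couple has the higher reduction potential and acts as the cathode, so E°_cell = +0.16 − (-0.44) = 0.60 V.
Balancing electrons gives n = 2; the reaction quotient is Q = [Fe²⁺]·[Cu⁺]^2/[Cu²⁺]^2 = 0.0225.
At 25 °C, E = E° − (0.0592/n) log Q = 0.60 − (0.0592/2)(-1.647) = 0.600 + 0.049 = 0.649 V.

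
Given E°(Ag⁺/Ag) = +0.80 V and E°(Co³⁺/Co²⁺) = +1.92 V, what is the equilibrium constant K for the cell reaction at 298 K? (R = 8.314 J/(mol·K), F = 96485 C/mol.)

E°_cell = +1.92 − (+0.80) = 1.12 V, with n = 1 electron transferred.
At equilibrium E = 0, so the Nernst equation gives ln K = nFE°/RT = (1)(96485)(1.12)/((8.314)(298)) = 43.62.
K = e^43.62 = 8.8 × 10^18.

8.8 × 10^18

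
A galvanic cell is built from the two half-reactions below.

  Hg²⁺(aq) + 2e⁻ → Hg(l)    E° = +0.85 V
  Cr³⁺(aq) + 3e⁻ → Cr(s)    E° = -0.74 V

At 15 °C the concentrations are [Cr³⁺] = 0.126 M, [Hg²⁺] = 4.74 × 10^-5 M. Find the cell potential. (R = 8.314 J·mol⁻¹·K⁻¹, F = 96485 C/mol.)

1.48 V

The Hg²⁺/Hg couple has the higher reduction potential and acts as the cathode, so E°_cell = +0.85 − (-0.74) = 1.59 V.
Balancing electrons gives n = 6; the reaction quotient is Q = [Cr³⁺]^2/[Hg²⁺]^3 = 1.49 × 10^11.
E = E° − (RT/nF) ln Q = 1.59 − (8.314×288)/(6×96485) × (25.728) = 1.590 − 0.106 = 1.484 V.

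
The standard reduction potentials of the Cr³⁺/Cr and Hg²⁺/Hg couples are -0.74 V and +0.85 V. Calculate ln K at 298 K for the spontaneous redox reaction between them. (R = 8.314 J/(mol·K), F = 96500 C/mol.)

ln K = 371.6

E°_cell = +0.85 − (-0.74) = 1.59 V, with n = 6 electrons transferred.
At equilibrium E = 0, so the Nernst equation gives ln K = nFE°/RT = (6)(96500)(1.59)/((8.314)(298)) = 371.58.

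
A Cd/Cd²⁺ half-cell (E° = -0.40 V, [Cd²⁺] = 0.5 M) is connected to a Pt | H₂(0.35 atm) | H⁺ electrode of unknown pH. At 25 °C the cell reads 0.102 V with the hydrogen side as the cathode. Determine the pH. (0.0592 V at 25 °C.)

pH = 5.41

E°_cell = 0.40 V and n = 2.
log Q = n(E° − E)/0.0592 = 2×(0.40 − 0.102)/0.0592 = 10.068.
With Q = [Cd²⁺]·P(H₂) / [H⁺]^2, solving for [H⁺] gives log[H⁺] = -5.412, so pH = 5.41.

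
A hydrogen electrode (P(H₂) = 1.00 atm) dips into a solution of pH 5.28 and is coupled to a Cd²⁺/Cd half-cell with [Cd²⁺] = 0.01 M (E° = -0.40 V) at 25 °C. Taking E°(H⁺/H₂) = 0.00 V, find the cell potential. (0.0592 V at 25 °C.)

0.15 V

The hydrogen couple is the cathode, so E°_cell = 0.40 V; n = 2.
[H⁺] = 10^(−5.28) = 5.2 × 10^-6 M, and Q = [Cd²⁺]·P(H₂) / [H⁺]^2 = 3.63 × 10^8.
E = E° − (0.0592/2) log Q = 0.40 − (0.0592/2)(8.560) = 0.147 V.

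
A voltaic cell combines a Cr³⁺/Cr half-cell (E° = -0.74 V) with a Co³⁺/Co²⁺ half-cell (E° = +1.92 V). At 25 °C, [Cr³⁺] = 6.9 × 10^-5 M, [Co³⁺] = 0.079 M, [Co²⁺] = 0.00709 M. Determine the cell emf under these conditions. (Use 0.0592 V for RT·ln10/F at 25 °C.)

2.80 V

The Co³⁺/Co²⁺ couple has the higher reduction potential and acts as the cathode, so E°_cell = +1.92 − (-0.74) = 2.66 V.
Balancing electrons gives n = 3; the reaction quotient is Q = [Cr³⁺]·[Co²⁺]^3/[Co³⁺]^3 = 4.99 × 10^-8.
At 25 °C, E = E° − (0.0592/n) log Q = 2.66 − (0.0592/3)(-7.302) = 2.660 + 0.144 = 2.804 V.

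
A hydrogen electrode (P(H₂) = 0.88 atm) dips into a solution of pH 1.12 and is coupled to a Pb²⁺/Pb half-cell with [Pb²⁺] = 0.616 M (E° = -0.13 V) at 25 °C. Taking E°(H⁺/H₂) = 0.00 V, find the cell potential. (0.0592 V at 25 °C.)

0.072 V

The hydrogen couple is the cathode, so E°_cell = 0.13 V; n = 2.
[H⁺] = 10^(−1.12) = 0.076 M, and Q = [Pb²⁺]·P(H₂) / [H⁺]^2 = 94.2.
E = E° − (0.0592/2) log Q = 0.13 − (0.0592/2)(1.974) = 0.072 V.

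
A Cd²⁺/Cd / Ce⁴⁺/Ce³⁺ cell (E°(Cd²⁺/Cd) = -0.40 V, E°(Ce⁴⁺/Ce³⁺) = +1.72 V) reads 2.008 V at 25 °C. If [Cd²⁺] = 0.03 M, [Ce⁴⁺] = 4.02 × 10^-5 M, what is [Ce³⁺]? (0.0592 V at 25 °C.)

0.018 M

From the Nernst equation, log Q = n(E° − E)/0.0592 = 2(2.12 − 2.008)/0.0592 = 3.784, so Q = 6080.
With Q = [Cd²⁺]·[Ce³⁺]^2/[Ce⁴⁺]^2 and the known concentrations, [Ce³⁺]^2 in the numerator gives [Ce³⁺] = 0.018 M.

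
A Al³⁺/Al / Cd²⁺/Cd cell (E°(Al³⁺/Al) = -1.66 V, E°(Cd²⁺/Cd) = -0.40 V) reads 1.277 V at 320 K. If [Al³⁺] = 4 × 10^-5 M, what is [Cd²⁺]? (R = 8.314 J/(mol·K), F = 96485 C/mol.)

From the Nernst equation, ln Q = nF(E° − E)/RT = 6×96485×(1.26 − 1.277)/(8.314×320) = -3.699, so Q = 0.0247.
With Q = [Al³⁺]^2/[Cd²⁺]^3 and the known concentrations, [Cd²⁺]^3 in the denominator gives [Cd²⁺] = 0.004 M.

0.004 M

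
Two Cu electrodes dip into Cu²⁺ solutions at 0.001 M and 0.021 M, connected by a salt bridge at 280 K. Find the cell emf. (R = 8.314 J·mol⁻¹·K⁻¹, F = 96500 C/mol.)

0.037 V

Both half-cells are Cu²⁺/Cu, so E°_cell = 0. The concentrated side is the cathode; the cell reaction moves Cu²⁺ from high to low concentration with n = 2.
Q = [Cu²⁺]_dilute/[Cu²⁺]_conc = 0.001/0.021 = 0.0476.
E = 0 − (RT/nF) ln Q = −((8.314×280)/(2×96500))(-3.045) = 0.0367 V.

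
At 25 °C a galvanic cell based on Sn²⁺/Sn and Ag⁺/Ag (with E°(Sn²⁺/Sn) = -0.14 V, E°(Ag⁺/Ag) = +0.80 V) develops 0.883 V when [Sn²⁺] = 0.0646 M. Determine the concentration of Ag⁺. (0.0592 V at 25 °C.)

0.028 M

From the Nernst equation, log Q = n(E° − E)/0.0592 = 2(0.94 − 0.883)/0.0592 = 1.926, so Q = 84.3.
With Q = [Sn²⁺]/[Ag⁺]^2 and the known concentrations, [Ag⁺]^2 in the denominator gives [Ag⁺] = 0.028 M.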